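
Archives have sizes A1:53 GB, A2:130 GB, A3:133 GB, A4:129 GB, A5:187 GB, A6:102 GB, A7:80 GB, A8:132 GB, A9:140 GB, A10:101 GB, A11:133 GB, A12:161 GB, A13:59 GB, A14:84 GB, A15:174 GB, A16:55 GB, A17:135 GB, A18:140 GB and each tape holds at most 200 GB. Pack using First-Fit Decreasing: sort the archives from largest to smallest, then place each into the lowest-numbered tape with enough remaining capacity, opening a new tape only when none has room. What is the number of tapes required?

Sorted descending: 187, 174, 161, 140, 140, 135, 133, 133, 132, 130, 129, 102, 101, 84, 80, 59, 55, 53.
187 GB → tape 1 (remaining 13 GB)
174 GB → tape 2 (remaining 26 GB)
161 GB → tape 3 (remaining 39 GB)
140 GB → tape 4 (remaining 60 GB)
140 GB → tape 5 (remaining 60 GB)
135 GB → tape 6 (remaining 65 GB)
133 GB → tape 7 (remaining 67 GB)
133 GB → tape 8 (remaining 67 GB)
132 GB → tape 9 (remaining 68 GB)
130 GB → tape 10 (remaining 70 GB)
129 GB → tape 11 (remaining 71 GB)
102 GB → tape 12 (remaining 98 GB)
101 GB → tape 13 (remaining 99 GB)
84 GB → tape 12 (remaining 14 GB)
80 GB → tape 13 (remaining 19 GB)
59 GB → tape 4 (remaining 1 GB)
55 GB → tape 5 (remaining 5 GB)
53 GB → tape 6 (remaining 12 GB)

13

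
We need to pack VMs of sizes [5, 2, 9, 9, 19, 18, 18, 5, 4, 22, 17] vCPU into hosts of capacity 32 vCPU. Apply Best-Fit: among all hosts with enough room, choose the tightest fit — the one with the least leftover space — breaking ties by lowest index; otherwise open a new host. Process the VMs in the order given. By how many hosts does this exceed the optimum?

1

Best-Fit: [5,2,9,9,5] [19,4] [18] [18] [22] [17] → 6 hosts.
5 VMs exceed 16 vCPU (half the capacity), and no two of those can share a host, so at least 5 hosts are needed.
An optimal packing achieves that bound: [22,9] [19,9,4] [18,5,5,2] [18] [17] → 5 hosts.
Excess: 6 − 5 = 1.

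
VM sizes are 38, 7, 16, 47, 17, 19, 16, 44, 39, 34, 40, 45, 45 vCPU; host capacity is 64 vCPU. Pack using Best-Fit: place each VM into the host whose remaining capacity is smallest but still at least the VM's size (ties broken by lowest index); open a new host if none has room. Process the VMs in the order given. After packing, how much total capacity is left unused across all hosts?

host 1: place 38 vCPU, 26 vCPU left
host 1: place 7 vCPU, 19 vCPU left
host 1: place 16 vCPU, 3 vCPU left
host 2: place 47 vCPU, 17 vCPU left
host 2: place 17 vCPU, 0 vCPU left
host 3: place 19 vCPU, 45 vCPU left
host 3: place 16 vCPU, 29 vCPU left
host 4: place 44 vCPU, 20 vCPU left
host 5: place 39 vCPU, 25 vCPU left
host 6: place 34 vCPU, 30 vCPU left
host 7: place 40 vCPU, 24 vCPU left
host 8: place 45 vCPU, 19 vCPU left
host 9: place 45 vCPU, 19 vCPU left
9 hosts × 64 vCPU = 576 vCPU; used 407 vCPU; unused 169 vCPU.

169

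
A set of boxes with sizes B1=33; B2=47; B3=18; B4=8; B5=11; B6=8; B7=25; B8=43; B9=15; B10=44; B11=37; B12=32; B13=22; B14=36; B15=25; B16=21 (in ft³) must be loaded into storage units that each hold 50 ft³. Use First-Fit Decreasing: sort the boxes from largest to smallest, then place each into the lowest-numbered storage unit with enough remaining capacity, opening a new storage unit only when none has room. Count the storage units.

Sorted descending: 47, 44, 43, 37, 36, 33, 32, 25, 25, 22, 21, 18, 15, 11, 8, 8.
Put 47 ft³ in storage unit 1; 3 ft³ remain.
Put 44 ft³ in storage unit 2; 6 ft³ remain.
Put 43 ft³ in storage unit 3; 7 ft³ remain.
Put 37 ft³ in storage unit 4; 13 ft³ remain.
Put 36 ft³ in storage unit 5; 14 ft³ remain.
Put 33 ft³ in storage unit 6; 17 ft³ remain.
Put 32 ft³ in storage unit 7; 18 ft³ remain.
Put 25 ft³ in storage unit 8; 25 ft³ remain.
Put 25 ft³ in storage unit 8; 0 ft³ remain.
Put 22 ft³ in storage unit 9; 28 ft³ remain.
Put 21 ft³ in storage unit 9; 7 ft³ remain.
Put 18 ft³ in storage unit 7; 0 ft³ remain.
Put 15 ft³ in storage unit 6; 2 ft³ remain.
Put 11 ft³ in storage unit 4; 2 ft³ remain.
Put 8 ft³ in storage unit 5; 6 ft³ remain.
Put 8 ft³ in storage unit 10; 42 ft³ remain.

10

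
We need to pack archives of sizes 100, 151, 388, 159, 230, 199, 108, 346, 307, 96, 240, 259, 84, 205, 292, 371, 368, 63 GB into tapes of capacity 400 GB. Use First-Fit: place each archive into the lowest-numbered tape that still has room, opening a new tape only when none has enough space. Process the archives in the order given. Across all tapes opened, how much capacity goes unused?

100 GB → tape 1 (remaining 300 GB)
151 GB → tape 1 (remaining 149 GB)
388 GB → tape 2 (remaining 12 GB)
159 GB → tape 3 (remaining 241 GB)
230 GB → tape 3 (remaining 11 GB)
199 GB → tape 4 (remaining 201 GB)
108 GB → tape 1 (remaining 41 GB)
346 GB → tape 5 (remaining 54 GB)
307 GB → tape 6 (remaining 93 GB)
96 GB → tape 4 (remaining 105 GB)
240 GB → tape 7 (remaining 160 GB)
259 GB → tape 8 (remaining 141 GB)
84 GB → tape 4 (remaining 21 GB)
205 GB → tape 9 (remaining 195 GB)
292 GB → tape 10 (remaining 108 GB)
371 GB → tape 11 (remaining 29 GB)
368 GB → tape 12 (remaining 32 GB)
63 GB → tape 6 (remaining 30 GB)
12 tapes × 400 GB = 4800 GB; used 3966 GB; unused 834 GB.

834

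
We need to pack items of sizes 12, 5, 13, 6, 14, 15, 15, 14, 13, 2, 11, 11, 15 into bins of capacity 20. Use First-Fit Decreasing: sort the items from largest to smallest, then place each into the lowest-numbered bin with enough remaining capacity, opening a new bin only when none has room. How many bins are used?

Sorted descending: 15, 15, 15, 14, 14, 13, 13, 12, 11, 11, 6, 5, 2.
Put 15 in bin 1; 5 remain.
Put 15 in bin 2; 5 remain.
Put 15 in bin 3; 5 remain.
Put 14 in bin 4; 6 remain.
Put 14 in bin 5; 6 remain.
Put 13 in bin 6; 7 remain.
Put 13 in bin 7; 7 remain.
Put 12 in bin 8; 8 remain.
Put 11 in bin 9; 9 remain.
Put 11 in bin 10; 9 remain.
Put 6 in bin 4; 0 remain.
Put 5 in bin 1; 0 remain.
Put 2 in bin 2; 3 remain.

10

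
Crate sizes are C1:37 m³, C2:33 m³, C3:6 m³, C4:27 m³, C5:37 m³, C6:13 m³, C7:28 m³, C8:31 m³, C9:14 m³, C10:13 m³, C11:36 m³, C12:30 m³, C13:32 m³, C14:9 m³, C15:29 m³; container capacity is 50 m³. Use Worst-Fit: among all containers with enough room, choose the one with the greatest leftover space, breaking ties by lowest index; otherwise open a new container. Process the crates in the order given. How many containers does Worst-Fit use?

10

container 1: place C1 (37 m³), 13 m³ left
container 2: place C2 (33 m³), 17 m³ left
container 2: place C3 (6 m³), 11 m³ left
container 3: place C4 (27 m³), 23 m³ left
container 4: place C5 (37 m³), 13 m³ left
container 3: place C6 (13 m³), 10 m³ left
container 5: place C7 (28 m³), 22 m³ left
container 6: place C8 (31 m³), 19 m³ left
container 5: place C9 (14 m³), 8 m³ left
container 6: place C10 (13 m³), 6 m³ left
container 7: place C11 (36 m³), 14 m³ left
container 8: place C12 (30 m³), 20 m³ left
container 9: place C13 (32 m³), 18 m³ left
container 8: place C14 (9 m³), 11 m³ left
container 10: place C15 (29 m³), 21 m³ left
Final containers: [37] [33,6] [27,13] [37] [28,14] [31,13] [36] [30,9] [32] [29].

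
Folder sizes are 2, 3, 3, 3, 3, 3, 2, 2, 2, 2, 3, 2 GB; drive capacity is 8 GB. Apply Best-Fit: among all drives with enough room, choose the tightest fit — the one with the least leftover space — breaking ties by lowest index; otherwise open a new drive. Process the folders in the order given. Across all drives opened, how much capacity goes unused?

2

Put 2 GB in drive 1; 6 GB remain.
Put 3 GB in drive 1; 3 GB remain.
Put 3 GB in drive 1; 0 GB remain.
Put 3 GB in drive 2; 5 GB remain.
Put 3 GB in drive 2; 2 GB remain.
Put 3 GB in drive 3; 5 GB remain.
Put 2 GB in drive 2; 0 GB remain.
Put 2 GB in drive 3; 3 GB remain.
Put 2 GB in drive 3; 1 GB remain.
Put 2 GB in drive 4; 6 GB remain.
Put 3 GB in drive 4; 3 GB remain.
Put 2 GB in drive 4; 1 GB remain.
4 drives × 8 GB = 32 GB; used 30 GB; unused 2 GB.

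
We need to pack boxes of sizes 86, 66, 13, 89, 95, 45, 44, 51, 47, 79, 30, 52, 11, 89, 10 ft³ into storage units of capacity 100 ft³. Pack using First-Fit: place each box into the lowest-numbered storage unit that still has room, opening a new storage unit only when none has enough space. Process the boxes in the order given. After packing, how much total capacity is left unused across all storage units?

93

86 ft³ → storage unit 1 (remaining 14 ft³)
66 ft³ → storage unit 2 (remaining 34 ft³)
13 ft³ → storage unit 1 (remaining 1 ft³)
89 ft³ → storage unit 3 (remaining 11 ft³)
95 ft³ → storage unit 4 (remaining 5 ft³)
45 ft³ → storage unit 5 (remaining 55 ft³)
44 ft³ → storage unit 5 (remaining 11 ft³)
51 ft³ → storage unit 6 (remaining 49 ft³)
47 ft³ → storage unit 6 (remaining 2 ft³)
79 ft³ → storage unit 7 (remaining 21 ft³)
30 ft³ → storage unit 2 (remaining 4 ft³)
52 ft³ → storage unit 8 (remaining 48 ft³)
11 ft³ → storage unit 3 (remaining 0 ft³)
89 ft³ → storage unit 9 (remaining 11 ft³)
10 ft³ → storage unit 5 (remaining 1 ft³)
9 storage units × 100 ft³ = 900 ft³; used 807 ft³; unused 93 ft³.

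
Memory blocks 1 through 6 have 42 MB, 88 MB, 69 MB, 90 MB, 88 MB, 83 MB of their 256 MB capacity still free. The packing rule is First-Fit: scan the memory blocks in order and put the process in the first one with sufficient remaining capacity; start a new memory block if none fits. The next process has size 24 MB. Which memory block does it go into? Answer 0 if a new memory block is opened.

Memory blocks with room: memory block 1 (42 MB), memory block 2 (88 MB), memory block 3 (69 MB), memory block 4 (90 MB), memory block 5 (88 MB), memory block 6 (83 MB).
The first with room is memory block 1.

1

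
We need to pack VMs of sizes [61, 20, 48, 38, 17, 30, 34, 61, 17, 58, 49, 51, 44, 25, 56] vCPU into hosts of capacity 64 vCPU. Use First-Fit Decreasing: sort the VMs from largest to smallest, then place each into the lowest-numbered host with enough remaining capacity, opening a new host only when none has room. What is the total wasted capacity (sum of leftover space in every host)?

95

Sorted descending: 61, 61, 58, 56, 51, 49, 48, 44, 38, 34, 30, 25, 20, 17, 17.
Put 61 vCPU in host 1; 3 vCPU remain.
Put 61 vCPU in host 2; 3 vCPU remain.
Put 58 vCPU in host 3; 6 vCPU remain.
Put 56 vCPU in host 4; 8 vCPU remain.
Put 51 vCPU in host 5; 13 vCPU remain.
Put 49 vCPU in host 6; 15 vCPU remain.
Put 48 vCPU in host 7; 16 vCPU remain.
Put 44 vCPU in host 8; 20 vCPU remain.
Put 38 vCPU in host 9; 26 vCPU remain.
Put 34 vCPU in host 10; 30 vCPU remain.
Put 30 vCPU in host 10; 0 vCPU remain.
Put 25 vCPU in host 9; 1 vCPU remain.
Put 20 vCPU in host 8; 0 vCPU remain.
Put 17 vCPU in host 11; 47 vCPU remain.
Put 17 vCPU in host 11; 30 vCPU remain.
11 hosts × 64 vCPU = 704 vCPU; used 609 vCPU; unused 95 vCPU.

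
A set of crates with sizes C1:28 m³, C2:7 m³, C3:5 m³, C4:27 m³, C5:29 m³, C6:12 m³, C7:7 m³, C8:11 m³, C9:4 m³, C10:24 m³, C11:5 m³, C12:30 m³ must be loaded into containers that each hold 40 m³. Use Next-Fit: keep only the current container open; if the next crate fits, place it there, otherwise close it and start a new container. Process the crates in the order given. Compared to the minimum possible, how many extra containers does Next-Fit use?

1

Next-Fit: [28,7,5] [27] [29] [12,7,11,4] [24,5] [30] → 6 containers.
Total size 189 m³; any packing needs at least ⌈189/40⌉ = 5 containers.
An optimal packing achieves that bound: [30,7] [29,11] [28,12] [27,7,5] [24,5,4] → 5 containers.
Excess: 6 − 5 = 1.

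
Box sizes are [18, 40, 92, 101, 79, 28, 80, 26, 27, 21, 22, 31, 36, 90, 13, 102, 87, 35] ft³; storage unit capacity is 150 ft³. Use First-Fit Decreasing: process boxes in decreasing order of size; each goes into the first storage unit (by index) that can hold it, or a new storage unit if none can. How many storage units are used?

7

Sorted descending: 102, 101, 92, 90, 87, 80, 79, 40, 36, 35, 31, 28, 27, 26, 22, 21, 18, 13.
Put 102 ft³ in storage unit 1; 48 ft³ remain.
Put 101 ft³ in storage unit 2; 49 ft³ remain.
Put 92 ft³ in storage unit 3; 58 ft³ remain.
Put 90 ft³ in storage unit 4; 60 ft³ remain.
Put 87 ft³ in storage unit 5; 63 ft³ remain.
Put 80 ft³ in storage unit 6; 70 ft³ remain.
Put 79 ft³ in storage unit 7; 71 ft³ remain.
Put 40 ft³ in storage unit 1; 8 ft³ remain.
Put 36 ft³ in storage unit 2; 13 ft³ remain.
Put 35 ft³ in storage unit 3; 23 ft³ remain.
Put 31 ft³ in storage unit 4; 29 ft³ remain.
Put 28 ft³ in storage unit 4; 1 ft³ remain.
Put 27 ft³ in storage unit 5; 36 ft³ remain.
Put 26 ft³ in storage unit 5; 10 ft³ remain.
Put 22 ft³ in storage unit 3; 1 ft³ remain.
Put 21 ft³ in storage unit 6; 49 ft³ remain.
Put 18 ft³ in storage unit 6; 31 ft³ remain.
Put 13 ft³ in storage unit 2; 0 ft³ remain.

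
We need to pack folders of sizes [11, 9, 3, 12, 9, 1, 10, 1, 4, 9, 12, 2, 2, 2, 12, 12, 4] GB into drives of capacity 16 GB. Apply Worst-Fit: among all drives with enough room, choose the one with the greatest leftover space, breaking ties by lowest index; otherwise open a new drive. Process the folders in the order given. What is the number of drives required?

drive 1: place 11 GB, 5 GB left
drive 2: place 9 GB, 7 GB left
drive 2: place 3 GB, 4 GB left
drive 3: place 12 GB, 4 GB left
drive 4: place 9 GB, 7 GB left
drive 4: place 1 GB, 6 GB left
drive 5: place 10 GB, 6 GB left
drive 4: place 1 GB, 5 GB left
drive 5: place 4 GB, 2 GB left
drive 6: place 9 GB, 7 GB left
drive 7: place 12 GB, 4 GB left
drive 6: place 2 GB, 5 GB left
drive 1: place 2 GB, 3 GB left
drive 4: place 2 GB, 3 GB left
drive 8: place 12 GB, 4 GB left
drive 9: place 12 GB, 4 GB left
drive 6: place 4 GB, 1 GB left

9 drives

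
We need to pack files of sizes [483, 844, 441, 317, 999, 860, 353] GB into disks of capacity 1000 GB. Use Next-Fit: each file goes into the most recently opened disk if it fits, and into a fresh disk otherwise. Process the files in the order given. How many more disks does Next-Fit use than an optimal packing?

Next-Fit: [483] [844] [441,317] [999] [860] [353] → 6 disks.
Total size 4297 GB; any packing needs at least ⌈4297/1000⌉ = 5 disks.
An optimal packing achieves that bound: [999] [860] [844] [483,441] [353,317] → 5 disks.
Excess: 6 − 5 = 1.

1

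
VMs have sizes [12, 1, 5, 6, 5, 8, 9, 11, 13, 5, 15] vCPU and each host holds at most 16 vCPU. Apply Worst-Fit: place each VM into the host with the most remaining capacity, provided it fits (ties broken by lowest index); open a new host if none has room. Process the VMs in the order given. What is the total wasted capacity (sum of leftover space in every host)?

12 vCPU → host 1 (remaining 4 vCPU)
1 vCPU → host 1 (remaining 3 vCPU)
5 vCPU → host 2 (remaining 11 vCPU)
6 vCPU → host 2 (remaining 5 vCPU)
5 vCPU → host 2 (remaining 0 vCPU)
8 vCPU → host 3 (remaining 8 vCPU)
9 vCPU → host 4 (remaining 7 vCPU)
11 vCPU → host 5 (remaining 5 vCPU)
13 vCPU → host 6 (remaining 3 vCPU)
5 vCPU → host 3 (remaining 3 vCPU)
15 vCPU → host 7 (remaining 1 vCPU)
7 hosts × 16 vCPU = 112 vCPU; used 90 vCPU; unused 22 vCPU.

22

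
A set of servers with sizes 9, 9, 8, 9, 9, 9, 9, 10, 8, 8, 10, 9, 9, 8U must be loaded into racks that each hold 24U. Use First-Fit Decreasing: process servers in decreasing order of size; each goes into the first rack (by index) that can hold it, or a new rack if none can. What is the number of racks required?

Sorted descending: 10, 10, 9, 9, 9, 9, 9, 9, 9, 9, 8, 8, 8, 8.
Put 10U in rack 1; 14U remain.
Put 10U in rack 1; 4U remain.
Put 9U in rack 2; 15U remain.
Put 9U in rack 2; 6U remain.
Put 9U in rack 3; 15U remain.
Put 9U in rack 3; 6U remain.
Put 9U in rack 4; 15U remain.
Put 9U in rack 4; 6U remain.
Put 9U in rack 5; 15U remain.
Put 9U in rack 5; 6U remain.
Put 8U in rack 6; 16U remain.
Put 8U in rack 6; 8U remain.
Put 8U in rack 6; 0U remain.
Put 8U in rack 7; 16U remain.
Final racks: [10,10] [9,9] [9,9] [9,9] [9,9] [8,8,8] [8].

7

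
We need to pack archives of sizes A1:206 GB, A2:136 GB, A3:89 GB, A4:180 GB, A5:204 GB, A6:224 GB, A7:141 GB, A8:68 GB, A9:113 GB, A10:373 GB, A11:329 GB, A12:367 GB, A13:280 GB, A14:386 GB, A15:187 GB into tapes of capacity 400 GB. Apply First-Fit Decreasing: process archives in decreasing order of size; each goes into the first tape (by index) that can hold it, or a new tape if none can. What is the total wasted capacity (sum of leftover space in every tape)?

Sorted descending: 386, 373, 367, 329, 280, 224, 206, 204, 187, 180, 141, 136, 113, 89, 68.
386 GB → tape 1 (remaining 14 GB)
373 GB → tape 2 (remaining 27 GB)
367 GB → tape 3 (remaining 33 GB)
329 GB → tape 4 (remaining 71 GB)
280 GB → tape 5 (remaining 120 GB)
224 GB → tape 6 (remaining 176 GB)
206 GB → tape 7 (remaining 194 GB)
204 GB → tape 8 (remaining 196 GB)
187 GB → tape 7 (remaining 7 GB)
180 GB → tape 8 (remaining 16 GB)
141 GB → tape 6 (remaining 35 GB)
136 GB → tape 9 (remaining 264 GB)
113 GB → tape 5 (remaining 7 GB)
89 GB → tape 9 (remaining 175 GB)
68 GB → tape 4 (remaining 3 GB)
9 tapes × 400 GB = 3600 GB; used 3283 GB; unused 317 GB.

317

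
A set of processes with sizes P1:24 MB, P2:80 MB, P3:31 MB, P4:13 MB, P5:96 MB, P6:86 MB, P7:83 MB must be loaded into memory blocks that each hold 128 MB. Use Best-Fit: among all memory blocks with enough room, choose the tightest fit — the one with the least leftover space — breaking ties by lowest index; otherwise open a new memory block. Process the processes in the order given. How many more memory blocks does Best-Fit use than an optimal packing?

Best-Fit: [24,80,13] [31,96] [86] [83] → 4 memory blocks.
Total size 413 MB; any packing needs at least ⌈413/128⌉ = 4 memory blocks.
So 4 is already optimal.

0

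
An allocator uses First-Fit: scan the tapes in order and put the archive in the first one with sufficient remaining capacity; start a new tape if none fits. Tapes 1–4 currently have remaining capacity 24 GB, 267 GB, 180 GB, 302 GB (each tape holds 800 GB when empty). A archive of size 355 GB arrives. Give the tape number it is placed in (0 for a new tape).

No tape has ≥ 355 GB free, so a new tape is opened.

0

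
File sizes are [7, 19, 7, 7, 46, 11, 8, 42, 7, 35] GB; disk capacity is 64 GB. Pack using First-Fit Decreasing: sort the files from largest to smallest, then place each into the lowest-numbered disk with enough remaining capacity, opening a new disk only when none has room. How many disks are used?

3

Sorted descending: 46, 42, 35, 19, 11, 8, 7, 7, 7, 7.
46 GB → disk 1 (remaining 18 GB)
42 GB → disk 2 (remaining 22 GB)
35 GB → disk 3 (remaining 29 GB)
19 GB → disk 2 (remaining 3 GB)
11 GB → disk 1 (remaining 7 GB)
8 GB → disk 3 (remaining 21 GB)
7 GB → disk 1 (remaining 0 GB)
7 GB → disk 3 (remaining 14 GB)
7 GB → disk 3 (remaining 7 GB)
7 GB → disk 3 (remaining 0 GB)
Final disks: [46,11,7] [42,19] [35,8,7,7,7].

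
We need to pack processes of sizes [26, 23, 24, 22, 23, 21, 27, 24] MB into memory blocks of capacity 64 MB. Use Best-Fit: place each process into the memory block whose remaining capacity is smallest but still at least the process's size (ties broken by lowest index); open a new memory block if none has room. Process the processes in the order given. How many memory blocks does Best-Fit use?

26 MB → memory block 1 (remaining 38 MB)
23 MB → memory block 1 (remaining 15 MB)
24 MB → memory block 2 (remaining 40 MB)
22 MB → memory block 2 (remaining 18 MB)
23 MB → memory block 3 (remaining 41 MB)
21 MB → memory block 3 (remaining 20 MB)
27 MB → memory block 4 (remaining 37 MB)
24 MB → memory block 4 (remaining 13 MB)

4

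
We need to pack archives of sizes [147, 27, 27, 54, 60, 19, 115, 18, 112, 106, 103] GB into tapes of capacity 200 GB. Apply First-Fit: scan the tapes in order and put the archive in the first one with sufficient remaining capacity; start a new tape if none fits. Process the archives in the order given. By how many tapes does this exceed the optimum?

First-Fit: [147,27,19] [27,54,60,18] [115] [112] [106] [103] → 6 tapes.
5 archives exceed 100 GB (half the capacity), and no two of those can share a tape, so at least 5 tapes are needed.
An optimal packing achieves that bound: [147,27,19] [115,60,18] [112,54,27] [106] [103] → 5 tapes.
Excess: 6 − 5 = 1.

1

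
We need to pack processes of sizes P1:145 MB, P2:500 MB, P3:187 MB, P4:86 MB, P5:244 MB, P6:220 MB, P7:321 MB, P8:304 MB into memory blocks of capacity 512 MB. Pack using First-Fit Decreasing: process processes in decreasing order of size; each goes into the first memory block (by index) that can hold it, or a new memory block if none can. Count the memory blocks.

5

Sorted descending: 500, 321, 304, 244, 220, 187, 145, 86.
Put 500 MB in memory block 1; 12 MB remain.
Put 321 MB in memory block 2; 191 MB remain.
Put 304 MB in memory block 3; 208 MB remain.
Put 244 MB in memory block 4; 268 MB remain.
Put 220 MB in memory block 4; 48 MB remain.
Put 187 MB in memory block 2; 4 MB remain.
Put 145 MB in memory block 3; 63 MB remain.
Put 86 MB in memory block 5; 426 MB remain.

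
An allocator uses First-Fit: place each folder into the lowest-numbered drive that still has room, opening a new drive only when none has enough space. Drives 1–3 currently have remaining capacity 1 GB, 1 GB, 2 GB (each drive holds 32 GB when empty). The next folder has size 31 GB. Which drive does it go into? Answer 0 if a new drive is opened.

No drive has ≥ 31 GB free, so a new drive is opened.

0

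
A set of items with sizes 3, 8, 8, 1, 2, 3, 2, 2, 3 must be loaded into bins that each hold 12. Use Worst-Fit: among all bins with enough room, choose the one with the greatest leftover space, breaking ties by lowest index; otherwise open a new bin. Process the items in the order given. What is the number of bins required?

3 → bin 1 (remaining 9)
8 → bin 1 (remaining 1)
8 → bin 2 (remaining 4)
1 → bin 2 (remaining 3)
2 → bin 2 (remaining 1)
3 → bin 3 (remaining 9)
2 → bin 3 (remaining 7)
2 → bin 3 (remaining 5)
3 → bin 3 (remaining 2)
Final bins: [3,8] [8,1,2] [3,2,2,3].

3 bins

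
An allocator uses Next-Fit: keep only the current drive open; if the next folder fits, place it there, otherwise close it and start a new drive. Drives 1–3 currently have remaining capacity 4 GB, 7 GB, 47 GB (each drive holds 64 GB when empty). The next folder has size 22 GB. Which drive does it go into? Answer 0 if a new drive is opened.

3

Next-Fit only looks at drive 3, which has 47 GB free.
22 GB fits there.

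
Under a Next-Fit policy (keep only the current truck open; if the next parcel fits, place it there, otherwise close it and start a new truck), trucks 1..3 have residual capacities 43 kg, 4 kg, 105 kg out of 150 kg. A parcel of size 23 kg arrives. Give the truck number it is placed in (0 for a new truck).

Next-Fit only looks at truck 3, which has 105 kg free.
23 kg fits there.

3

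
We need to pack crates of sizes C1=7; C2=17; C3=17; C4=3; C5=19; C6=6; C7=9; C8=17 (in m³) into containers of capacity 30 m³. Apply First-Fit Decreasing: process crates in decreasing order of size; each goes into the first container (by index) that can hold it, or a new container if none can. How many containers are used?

Sorted descending: 19, 17, 17, 17, 9, 7, 6, 3.
Put 19 m³ in container 1; 11 m³ remain.
Put 17 m³ in container 2; 13 m³ remain.
Put 17 m³ in container 3; 13 m³ remain.
Put 17 m³ in container 4; 13 m³ remain.
Put 9 m³ in container 1; 2 m³ remain.
Put 7 m³ in container 2; 6 m³ remain.
Put 6 m³ in container 2; 0 m³ remain.
Put 3 m³ in container 3; 10 m³ remain.

4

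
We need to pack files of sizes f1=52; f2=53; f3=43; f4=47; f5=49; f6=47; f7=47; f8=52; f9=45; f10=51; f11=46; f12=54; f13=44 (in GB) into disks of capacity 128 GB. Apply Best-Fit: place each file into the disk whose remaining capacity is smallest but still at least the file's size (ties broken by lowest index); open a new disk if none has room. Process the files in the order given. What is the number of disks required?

disk 1: place f1 (52 GB), 76 GB left
disk 1: place f2 (53 GB), 23 GB left
disk 2: place f3 (43 GB), 85 GB left
disk 2: place f4 (47 GB), 38 GB left
disk 3: place f5 (49 GB), 79 GB left
disk 3: place f6 (47 GB), 32 GB left
disk 4: place f7 (47 GB), 81 GB left
disk 4: place f8 (52 GB), 29 GB left
disk 5: place f9 (45 GB), 83 GB left
disk 5: place f10 (51 GB), 32 GB left
disk 6: place f11 (46 GB), 82 GB left
disk 6: place f12 (54 GB), 28 GB left
disk 7: place f13 (44 GB), 84 GB left
Final disks: [52,53] [43,47] [49,47] [47,52] [45,51] [46,54] [44].

7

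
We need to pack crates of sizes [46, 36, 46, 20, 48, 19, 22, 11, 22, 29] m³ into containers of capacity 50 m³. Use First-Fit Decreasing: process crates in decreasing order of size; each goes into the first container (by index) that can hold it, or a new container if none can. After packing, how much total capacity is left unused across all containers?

51

Sorted descending: 48, 46, 46, 36, 29, 22, 22, 20, 19, 11.
Put 48 m³ in container 1; 2 m³ remain.
Put 46 m³ in container 2; 4 m³ remain.
Put 46 m³ in container 3; 4 m³ remain.
Put 36 m³ in container 4; 14 m³ remain.
Put 29 m³ in container 5; 21 m³ remain.
Put 22 m³ in container 6; 28 m³ remain.
Put 22 m³ in container 6; 6 m³ remain.
Put 20 m³ in container 5; 1 m³ remain.
Put 19 m³ in container 7; 31 m³ remain.
Put 11 m³ in container 4; 3 m³ remain.
7 containers × 50 m³ = 350 m³; used 299 m³; unused 51 m³.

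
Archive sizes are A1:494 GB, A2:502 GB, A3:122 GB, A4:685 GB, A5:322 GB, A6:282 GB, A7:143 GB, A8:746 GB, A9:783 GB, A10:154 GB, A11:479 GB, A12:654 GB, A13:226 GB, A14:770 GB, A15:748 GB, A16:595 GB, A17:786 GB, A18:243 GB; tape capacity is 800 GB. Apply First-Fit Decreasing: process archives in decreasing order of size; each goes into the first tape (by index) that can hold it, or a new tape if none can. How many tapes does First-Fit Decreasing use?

Sorted descending: 786, 783, 770, 748, 746, 685, 654, 595, 502, 494, 479, 322, 282, 243, 226, 154, 143, 122.
tape 1: place 786 GB, 14 GB left
tape 2: place 783 GB, 17 GB left
tape 3: place 770 GB, 30 GB left
tape 4: place 748 GB, 52 GB left
tape 5: place 746 GB, 54 GB left
tape 6: place 685 GB, 115 GB left
tape 7: place 654 GB, 146 GB left
tape 8: place 595 GB, 205 GB left
tape 9: place 502 GB, 298 GB left
tape 10: place 494 GB, 306 GB left
tape 11: place 479 GB, 321 GB left
tape 12: place 322 GB, 478 GB left
tape 9: place 282 GB, 16 GB left
tape 10: place 243 GB, 63 GB left
tape 11: place 226 GB, 95 GB left
tape 8: place 154 GB, 51 GB left
tape 7: place 143 GB, 3 GB left
tape 12: place 122 GB, 356 GB left
Final tapes: [786] [783] [770] [748] [746] [685] [654,143] [595,154] [502,282] [494,243] [479,226] [322,122].

12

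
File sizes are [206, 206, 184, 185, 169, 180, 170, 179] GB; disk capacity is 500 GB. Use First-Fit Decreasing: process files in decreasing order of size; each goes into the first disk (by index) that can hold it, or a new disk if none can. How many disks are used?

Sorted descending: 206, 206, 185, 184, 180, 179, 170, 169.
Put 206 GB in disk 1; 294 GB remain.
Put 206 GB in disk 1; 88 GB remain.
Put 185 GB in disk 2; 315 GB remain.
Put 184 GB in disk 2; 131 GB remain.
Put 180 GB in disk 3; 320 GB remain.
Put 179 GB in disk 3; 141 GB remain.
Put 170 GB in disk 4; 330 GB remain.
Put 169 GB in disk 4; 161 GB remain.
Final disks: [206,206] [185,184] [180,179] [170,169].

4 disks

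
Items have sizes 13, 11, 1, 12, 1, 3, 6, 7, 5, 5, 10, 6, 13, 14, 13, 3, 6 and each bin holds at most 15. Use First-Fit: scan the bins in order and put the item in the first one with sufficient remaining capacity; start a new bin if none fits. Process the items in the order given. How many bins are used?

13 → bin 1 (remaining 2)
11 → bin 2 (remaining 4)
1 → bin 1 (remaining 1)
12 → bin 3 (remaining 3)
1 → bin 1 (remaining 0)
3 → bin 2 (remaining 1)
6 → bin 4 (remaining 9)
7 → bin 4 (remaining 2)
5 → bin 5 (remaining 10)
5 → bin 5 (remaining 5)
10 → bin 6 (remaining 5)
6 → bin 7 (remaining 9)
13 → bin 8 (remaining 2)
14 → bin 9 (remaining 1)
13 → bin 10 (remaining 2)
3 → bin 3 (remaining 0)
6 → bin 7 (remaining 3)

10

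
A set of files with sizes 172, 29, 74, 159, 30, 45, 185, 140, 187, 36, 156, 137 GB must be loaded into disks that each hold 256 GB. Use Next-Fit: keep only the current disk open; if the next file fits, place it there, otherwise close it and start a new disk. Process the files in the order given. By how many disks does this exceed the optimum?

1

Next-Fit: [172,29] [74,159] [30,45] [185] [140] [187,36] [156] [137] → 8 disks.
7 files exceed 128 GB (half the capacity), and no two of those can share a disk, so at least 7 disks are needed.
An optimal packing achieves that bound: [187,45] [185,36,30] [172,74] [159,29] [156] [140] [137] → 7 disks.
Excess: 8 − 7 = 1.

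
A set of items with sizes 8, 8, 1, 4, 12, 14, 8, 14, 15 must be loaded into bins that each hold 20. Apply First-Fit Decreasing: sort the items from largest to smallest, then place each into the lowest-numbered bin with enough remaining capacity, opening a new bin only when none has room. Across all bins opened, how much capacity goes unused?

Sorted descending: 15, 14, 14, 12, 8, 8, 8, 4, 1.
bin 1: place 15, 5 left
bin 2: place 14, 6 left
bin 3: place 14, 6 left
bin 4: place 12, 8 left
bin 4: place 8, 0 left
bin 5: place 8, 12 left
bin 5: place 8, 4 left
bin 1: place 4, 1 left
bin 1: place 1, 0 left
5 bins × 20 = 100; used 84; unused 16.

16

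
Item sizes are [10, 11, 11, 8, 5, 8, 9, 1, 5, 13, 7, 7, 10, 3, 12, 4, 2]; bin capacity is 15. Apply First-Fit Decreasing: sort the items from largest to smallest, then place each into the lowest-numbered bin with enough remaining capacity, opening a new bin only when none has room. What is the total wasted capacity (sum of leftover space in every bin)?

Sorted descending: 13, 12, 11, 11, 10, 10, 9, 8, 8, 7, 7, 5, 5, 4, 3, 2, 1.
13 → bin 1 (remaining 2)
12 → bin 2 (remaining 3)
11 → bin 3 (remaining 4)
11 → bin 4 (remaining 4)
10 → bin 5 (remaining 5)
10 → bin 6 (remaining 5)
9 → bin 7 (remaining 6)
8 → bin 8 (remaining 7)
8 → bin 9 (remaining 7)
7 → bin 8 (remaining 0)
7 → bin 9 (remaining 0)
5 → bin 5 (remaining 0)
5 → bin 6 (remaining 0)
4 → bin 3 (remaining 0)
3 → bin 2 (remaining 0)
2 → bin 1 (remaining 0)
1 → bin 4 (remaining 3)
9 bins × 15 = 135; used 126; unused 9.

9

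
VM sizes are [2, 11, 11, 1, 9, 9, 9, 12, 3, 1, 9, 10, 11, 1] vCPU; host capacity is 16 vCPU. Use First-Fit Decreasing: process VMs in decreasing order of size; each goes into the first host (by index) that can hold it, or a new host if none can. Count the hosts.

Sorted descending: 12, 11, 11, 11, 10, 9, 9, 9, 9, 3, 2, 1, 1, 1.
Put 12 vCPU in host 1; 4 vCPU remain.
Put 11 vCPU in host 2; 5 vCPU remain.
Put 11 vCPU in host 3; 5 vCPU remain.
Put 11 vCPU in host 4; 5 vCPU remain.
Put 10 vCPU in host 5; 6 vCPU remain.
Put 9 vCPU in host 6; 7 vCPU remain.
Put 9 vCPU in host 7; 7 vCPU remain.
Put 9 vCPU in host 8; 7 vCPU remain.
Put 9 vCPU in host 9; 7 vCPU remain.
Put 3 vCPU in host 1; 1 vCPU remain.
Put 2 vCPU in host 2; 3 vCPU remain.
Put 1 vCPU in host 1; 0 vCPU remain.
Put 1 vCPU in host 2; 2 vCPU remain.
Put 1 vCPU in host 2; 1 vCPU remain.

9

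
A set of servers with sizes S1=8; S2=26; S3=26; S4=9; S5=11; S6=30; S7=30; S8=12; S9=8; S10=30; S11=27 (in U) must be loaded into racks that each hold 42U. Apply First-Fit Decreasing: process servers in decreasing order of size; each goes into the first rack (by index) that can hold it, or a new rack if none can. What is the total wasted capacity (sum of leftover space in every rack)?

35

Sorted descending: 30, 30, 30, 27, 26, 26, 12, 11, 9, 8, 8.
Put 30U in rack 1; 12U remain.
Put 30U in rack 2; 12U remain.
Put 30U in rack 3; 12U remain.
Put 27U in rack 4; 15U remain.
Put 26U in rack 5; 16U remain.
Put 26U in rack 6; 16U remain.
Put 12U in rack 1; 0U remain.
Put 11U in rack 2; 1U remain.
Put 9U in rack 3; 3U remain.
Put 8U in rack 4; 7U remain.
Put 8U in rack 5; 8U remain.
6 racks × 42U = 252U; used 217U; unused 35U.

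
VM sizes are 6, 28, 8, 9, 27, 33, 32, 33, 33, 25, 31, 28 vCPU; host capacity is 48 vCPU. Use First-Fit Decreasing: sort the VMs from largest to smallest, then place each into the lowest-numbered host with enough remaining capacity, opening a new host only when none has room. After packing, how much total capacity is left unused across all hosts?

Sorted descending: 33, 33, 33, 32, 31, 28, 28, 27, 25, 9, 8, 6.
Put 33 vCPU in host 1; 15 vCPU remain.
Put 33 vCPU in host 2; 15 vCPU remain.
Put 33 vCPU in host 3; 15 vCPU remain.
Put 32 vCPU in host 4; 16 vCPU remain.
Put 31 vCPU in host 5; 17 vCPU remain.
Put 28 vCPU in host 6; 20 vCPU remain.
Put 28 vCPU in host 7; 20 vCPU remain.
Put 27 vCPU in host 8; 21 vCPU remain.
Put 25 vCPU in host 9; 23 vCPU remain.
Put 9 vCPU in host 1; 6 vCPU remain.
Put 8 vCPU in host 2; 7 vCPU remain.
Put 6 vCPU in host 1; 0 vCPU remain.
9 hosts × 48 vCPU = 432 vCPU; used 293 vCPU; unused 139 vCPU.

139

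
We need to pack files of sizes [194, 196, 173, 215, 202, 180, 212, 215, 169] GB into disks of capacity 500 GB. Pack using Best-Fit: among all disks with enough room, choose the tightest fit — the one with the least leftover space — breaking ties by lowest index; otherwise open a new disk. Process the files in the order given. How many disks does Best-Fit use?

194 GB → disk 1 (remaining 306 GB)
196 GB → disk 1 (remaining 110 GB)
173 GB → disk 2 (remaining 327 GB)
215 GB → disk 2 (remaining 112 GB)
202 GB → disk 3 (remaining 298 GB)
180 GB → disk 3 (remaining 118 GB)
212 GB → disk 4 (remaining 288 GB)
215 GB → disk 4 (remaining 73 GB)
169 GB → disk 5 (remaining 331 GB)

5 disks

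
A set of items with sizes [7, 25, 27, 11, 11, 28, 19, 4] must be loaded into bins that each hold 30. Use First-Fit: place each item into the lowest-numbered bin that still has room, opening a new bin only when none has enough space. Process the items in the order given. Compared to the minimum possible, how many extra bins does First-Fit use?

First-Fit: [7,11,11] [25,4] [27] [28] [19] → 5 bins.
Total size 132; any packing needs at least ⌈132/30⌉ = 5 bins.
So 5 is already optimal.

0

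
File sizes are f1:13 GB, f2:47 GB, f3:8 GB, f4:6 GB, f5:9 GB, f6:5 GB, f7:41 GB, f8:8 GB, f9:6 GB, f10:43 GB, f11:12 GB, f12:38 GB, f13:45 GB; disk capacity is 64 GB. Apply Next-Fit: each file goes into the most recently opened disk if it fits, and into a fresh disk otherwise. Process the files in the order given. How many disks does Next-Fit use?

Put f1 (13 GB) in disk 1; 51 GB remain.
Put f2 (47 GB) in disk 1; 4 GB remain.
Put f3 (8 GB) in disk 2; 56 GB remain.
Put f4 (6 GB) in disk 2; 50 GB remain.
Put f5 (9 GB) in disk 2; 41 GB remain.
Put f6 (5 GB) in disk 2; 36 GB remain.
Put f7 (41 GB) in disk 3; 23 GB remain.
Put f8 (8 GB) in disk 3; 15 GB remain.
Put f9 (6 GB) in disk 3; 9 GB remain.
Put f10 (43 GB) in disk 4; 21 GB remain.
Put f11 (12 GB) in disk 4; 9 GB remain.
Put f12 (38 GB) in disk 5; 26 GB remain.
Put f13 (45 GB) in disk 6; 19 GB remain.

6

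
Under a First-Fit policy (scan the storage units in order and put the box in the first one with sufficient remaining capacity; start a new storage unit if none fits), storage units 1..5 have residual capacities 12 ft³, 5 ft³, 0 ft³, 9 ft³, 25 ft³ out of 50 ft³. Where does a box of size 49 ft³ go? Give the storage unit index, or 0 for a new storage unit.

0

No storage unit has ≥ 49 ft³ free, so a new storage unit is opened.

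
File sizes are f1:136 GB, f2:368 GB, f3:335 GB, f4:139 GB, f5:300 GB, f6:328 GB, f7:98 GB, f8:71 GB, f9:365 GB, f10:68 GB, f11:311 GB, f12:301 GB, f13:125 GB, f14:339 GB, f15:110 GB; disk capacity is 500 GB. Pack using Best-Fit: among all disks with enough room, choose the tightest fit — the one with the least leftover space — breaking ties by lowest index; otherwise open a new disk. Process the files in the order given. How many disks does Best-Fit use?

Put f1 (136 GB) in disk 1; 364 GB remain.
Put f2 (368 GB) in disk 2; 132 GB remain.
Put f3 (335 GB) in disk 1; 29 GB remain.
Put f4 (139 GB) in disk 3; 361 GB remain.
Put f5 (300 GB) in disk 3; 61 GB remain.
Put f6 (328 GB) in disk 4; 172 GB remain.
Put f7 (98 GB) in disk 2; 34 GB remain.
Put f8 (71 GB) in disk 4; 101 GB remain.
Put f9 (365 GB) in disk 5; 135 GB remain.
Put f10 (68 GB) in disk 4; 33 GB remain.
Put f11 (311 GB) in disk 6; 189 GB remain.
Put f12 (301 GB) in disk 7; 199 GB remain.
Put f13 (125 GB) in disk 5; 10 GB remain.
Put f14 (339 GB) in disk 8; 161 GB remain.
Put f15 (110 GB) in disk 8; 51 GB remain.
Final disks: [136,335] [368,98] [139,300] [328,71,68] [365,125] [311] [301] [339,110].

8 disks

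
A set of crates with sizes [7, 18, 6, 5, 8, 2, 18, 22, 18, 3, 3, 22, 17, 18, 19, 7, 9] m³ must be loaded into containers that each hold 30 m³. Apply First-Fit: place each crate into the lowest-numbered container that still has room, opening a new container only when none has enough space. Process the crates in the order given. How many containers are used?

Put 7 m³ in container 1; 23 m³ remain.
Put 18 m³ in container 1; 5 m³ remain.
Put 6 m³ in container 2; 24 m³ remain.
Put 5 m³ in container 1; 0 m³ remain.
Put 8 m³ in container 2; 16 m³ remain.
Put 2 m³ in container 2; 14 m³ remain.
Put 18 m³ in container 3; 12 m³ remain.
Put 22 m³ in container 4; 8 m³ remain.
Put 18 m³ in container 5; 12 m³ remain.
Put 3 m³ in container 2; 11 m³ remain.
Put 3 m³ in container 2; 8 m³ remain.
Put 22 m³ in container 6; 8 m³ remain.
Put 17 m³ in container 7; 13 m³ remain.
Put 18 m³ in container 8; 12 m³ remain.
Put 19 m³ in container 9; 11 m³ remain.
Put 7 m³ in container 2; 1 m³ remain.
Put 9 m³ in container 3; 3 m³ remain.
Final containers: [7,18,5] [6,8,2,3,3,7] [18,9] [22] [18] [22] [17] [18] [19].

9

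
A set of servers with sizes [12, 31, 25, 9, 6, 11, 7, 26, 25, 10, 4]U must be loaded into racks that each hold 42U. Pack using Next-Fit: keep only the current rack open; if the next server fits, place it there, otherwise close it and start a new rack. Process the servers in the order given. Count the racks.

6

Put 12U in rack 1; 30U remain.
Put 31U in rack 2; 11U remain.
Put 25U in rack 3; 17U remain.
Put 9U in rack 3; 8U remain.
Put 6U in rack 3; 2U remain.
Put 11U in rack 4; 31U remain.
Put 7U in rack 4; 24U remain.
Put 26U in rack 5; 16U remain.
Put 25U in rack 6; 17U remain.
Put 10U in rack 6; 7U remain.
Put 4U in rack 6; 3U remain.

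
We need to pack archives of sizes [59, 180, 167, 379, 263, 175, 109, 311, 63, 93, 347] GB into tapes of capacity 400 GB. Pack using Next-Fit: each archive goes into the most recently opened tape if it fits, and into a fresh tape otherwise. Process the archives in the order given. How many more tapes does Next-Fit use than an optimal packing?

2

Next-Fit: [59,180] [167] [379] [263] [175,109] [311,63] [93] [347] → 8 tapes.
Total size 2146 GB; any packing needs at least ⌈2146/400⌉ = 6 tapes.
An optimal packing achieves that bound: [379] [347] [311,63] [263,109] [180,175] [167,93,59] → 6 tapes.
Excess: 8 − 6 = 2.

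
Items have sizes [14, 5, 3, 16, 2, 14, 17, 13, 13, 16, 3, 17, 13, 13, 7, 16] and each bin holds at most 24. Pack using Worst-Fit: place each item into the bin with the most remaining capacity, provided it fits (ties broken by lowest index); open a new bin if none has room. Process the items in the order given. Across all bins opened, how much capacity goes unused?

Put 14 in bin 1; 10 remain.
Put 5 in bin 1; 5 remain.
Put 3 in bin 1; 2 remain.
Put 16 in bin 2; 8 remain.
Put 2 in bin 2; 6 remain.
Put 14 in bin 3; 10 remain.
Put 17 in bin 4; 7 remain.
Put 13 in bin 5; 11 remain.
Put 13 in bin 6; 11 remain.
Put 16 in bin 7; 8 remain.
Put 3 in bin 5; 8 remain.
Put 17 in bin 8; 7 remain.
Put 13 in bin 9; 11 remain.
Put 13 in bin 10; 11 remain.
Put 7 in bin 6; 4 remain.
Put 16 in bin 11; 8 remain.
11 bins × 24 = 264; used 182; unused 82.

82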